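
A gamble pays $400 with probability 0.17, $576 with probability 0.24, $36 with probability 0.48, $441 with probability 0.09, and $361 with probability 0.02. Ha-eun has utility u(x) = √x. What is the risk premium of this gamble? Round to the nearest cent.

E[u] = 0.17·√400 + 0.24·√576 + 0.48·√36 + 0.09·√441 + 0.02·√361 = 0.17·20 + 0.24·24 + 0.48·6 + 0.09·21 + 0.02·19 = 14.31
CE = (14.31)² = 204.7761
Risk premium = EV − CE = 270.43 − 204.7761 = 65.6539

$65.65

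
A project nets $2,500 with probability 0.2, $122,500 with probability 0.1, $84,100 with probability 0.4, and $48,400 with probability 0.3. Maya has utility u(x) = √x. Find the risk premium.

E[u] = 0.2·√2500 + 0.1·√122500 + 0.4·√84100 + 0.3·√48400 = 0.2·50 + 0.1·350 + 0.4·290 + 0.3·220 = 227
CE = (227)² = 51529
Risk premium = EV − CE = 60910 − 51529 = 9381

$9,381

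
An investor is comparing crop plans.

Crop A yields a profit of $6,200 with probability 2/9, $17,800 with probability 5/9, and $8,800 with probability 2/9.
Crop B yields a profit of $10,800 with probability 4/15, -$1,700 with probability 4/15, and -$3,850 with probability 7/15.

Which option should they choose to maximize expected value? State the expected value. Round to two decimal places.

Crop A = 2/9 × 6200 + 5/9 × 17800 + 2/9 × 8800 = 1377.7778 + 9888.8889 + 1955.5556 = 13222.2222
Crop B = 4/15 × 10800 + 4/15 × (-1700) + 7/15 × (-3850) = 2880 − 453.3333 − 1796.6667 = 630

Crop A ($13,222.22)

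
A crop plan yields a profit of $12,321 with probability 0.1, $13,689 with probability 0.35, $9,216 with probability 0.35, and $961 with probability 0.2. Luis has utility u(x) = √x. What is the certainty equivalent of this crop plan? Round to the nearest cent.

$8,436.42

E[u] = 0.1·√12321 + 0.35·√13689 + 0.35·√9216 + 0.2·√961 = 0.1·111 + 0.35·117 + 0.35·96 + 0.2·31 = 91.85
CE = (91.85)² = 8436.4225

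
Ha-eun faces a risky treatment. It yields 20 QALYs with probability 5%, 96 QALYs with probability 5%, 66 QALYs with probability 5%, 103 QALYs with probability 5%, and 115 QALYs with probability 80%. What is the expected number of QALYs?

EV = 0.05 × 20 + 0.05 × 96 + 0.05 × 66 + 0.05 × 103 + 0.8 × 115 = 1 + 4.8 + 3.3 + 5.15 + 92 = 106.25

106.25 QALYs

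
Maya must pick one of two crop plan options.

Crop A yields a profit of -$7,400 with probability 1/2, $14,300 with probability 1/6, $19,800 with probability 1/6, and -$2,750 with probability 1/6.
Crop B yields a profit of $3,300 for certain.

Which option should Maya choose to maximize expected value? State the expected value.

Crop A = 1/2 × (-7400) + 1/6 × 14300 + 1/6 × 19800 + 1/6 × (-2750) = -3700 + 2383.3333 + 3300 − 458.3333 = 1525
Crop B: 3300 (certain)

Crop B ($3,300)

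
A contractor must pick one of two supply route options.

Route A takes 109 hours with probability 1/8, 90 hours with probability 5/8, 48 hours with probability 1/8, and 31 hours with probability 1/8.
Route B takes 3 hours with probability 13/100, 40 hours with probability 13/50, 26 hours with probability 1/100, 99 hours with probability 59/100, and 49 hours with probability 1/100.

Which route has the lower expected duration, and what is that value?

Route A = 1/8 × 109 + 5/8 × 90 + 1/8 × 48 + 1/8 × 31 = 13.625 + 56.25 + 6 + 3.875 = 79.75
Route B = 13/100 × 3 + 13/50 × 40 + 1/100 × 26 + 59/100 × 99 + 1/100 × 49 = 0.39 + 10.4 + 0.26 + 58.41 + 0.49 = 69.95

Route B (69.95 hours)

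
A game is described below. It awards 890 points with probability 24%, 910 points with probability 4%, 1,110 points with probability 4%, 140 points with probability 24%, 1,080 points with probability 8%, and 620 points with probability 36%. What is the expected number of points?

EV = 0.24 × 890 + 0.04 × 910 + 0.04 × 1110 + 0.24 × 140 + 0.08 × 1080 + 0.36 × 620 = 213.6 + 36.4 + 44.4 + 33.6 + 86.4 + 223.2 = 637.6

637.6 points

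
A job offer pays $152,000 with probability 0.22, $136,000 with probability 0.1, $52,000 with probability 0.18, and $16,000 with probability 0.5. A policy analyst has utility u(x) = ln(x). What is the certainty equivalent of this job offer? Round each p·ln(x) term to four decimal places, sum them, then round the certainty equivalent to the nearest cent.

E[u] = 0.22·ln(152000) + 0.1·ln(136000) + 0.18·ln(52000) + 0.5·ln(16000) = 2.6250 + 1.1820 + 1.9546 + 4.8402 = 10.6018
CE = e^10.6018 ≈ 40207.15

$40,207.15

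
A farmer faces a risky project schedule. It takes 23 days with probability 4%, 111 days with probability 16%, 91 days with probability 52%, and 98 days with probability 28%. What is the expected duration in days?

93.44 days

EV = 0.04 × 23 + 0.16 × 111 + 0.52 × 91 + 0.28 × 98 = 0.92 + 17.76 + 47.32 + 27.44 = 93.44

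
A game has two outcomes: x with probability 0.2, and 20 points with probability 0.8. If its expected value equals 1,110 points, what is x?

0.2·x + 0.8·20 = 1110
0.2·x = 1110 − 16 = 1094
x = 1094 / 0.2 = 5470

x = 5,470 points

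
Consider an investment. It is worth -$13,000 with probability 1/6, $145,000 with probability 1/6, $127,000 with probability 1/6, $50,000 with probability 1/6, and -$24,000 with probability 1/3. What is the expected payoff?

EV = 1/6 × (-13000) + 1/6 × 145000 + 1/6 × 127000 + 1/6 × 50000 + 1/3 × (-24000) = -2166.6667 + 24166.6667 + 21166.6667 + 8333.3333 − 8000 = 43500

$43,500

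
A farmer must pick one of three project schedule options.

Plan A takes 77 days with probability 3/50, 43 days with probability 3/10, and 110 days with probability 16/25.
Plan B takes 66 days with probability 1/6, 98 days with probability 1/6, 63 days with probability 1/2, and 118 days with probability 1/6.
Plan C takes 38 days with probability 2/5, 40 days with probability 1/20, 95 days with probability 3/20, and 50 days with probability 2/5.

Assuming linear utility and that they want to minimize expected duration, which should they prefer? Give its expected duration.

Plan C (51.45 days)

Plan A = 3/50 × 77 + 3/10 × 43 + 16/25 × 110 = 4.62 + 12.9 + 70.4 = 87.92
Plan B = 1/6 × 66 + 1/6 × 98 + 1/2 × 63 + 1/6 × 118 = 11 + 16.3333 + 31.5 + 19.6667 = 78.5
Plan C = 2/5 × 38 + 1/20 × 40 + 3/20 × 95 + 2/5 × 50 = 15.2 + 2 + 14.25 + 20 = 51.45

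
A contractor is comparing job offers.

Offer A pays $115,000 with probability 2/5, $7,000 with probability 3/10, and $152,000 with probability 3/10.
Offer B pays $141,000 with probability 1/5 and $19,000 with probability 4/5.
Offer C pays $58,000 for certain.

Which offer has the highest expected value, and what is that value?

Offer A ($93,700)

Offer A = 2/5 × 115000 + 3/10 × 7000 + 3/10 × 152000 = 46000 + 2100 + 45600 = 93700
Offer B = 1/5 × 141000 + 4/5 × 19000 = 28200 + 15200 = 43400
Offer C: 58000 (certain)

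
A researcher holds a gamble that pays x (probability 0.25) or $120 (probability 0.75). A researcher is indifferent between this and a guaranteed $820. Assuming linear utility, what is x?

x = $2,920

0.25·x + 0.75·120 = 820
0.25·x = 820 − 90 = 730
x = 730 / 0.25 = 2920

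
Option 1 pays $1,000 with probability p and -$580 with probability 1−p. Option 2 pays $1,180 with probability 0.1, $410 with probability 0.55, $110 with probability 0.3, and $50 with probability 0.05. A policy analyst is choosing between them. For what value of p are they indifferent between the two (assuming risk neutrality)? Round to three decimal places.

EV(Option 2) = 0.1 × 1180 + 0.55 × 410 + 0.3 × 110 + 0.05 × 50 = 118 + 225.5 + 33 + 2.5 = 379
p·1000 + (1−p)·(-580) = 379
1580p − 580 = 379
p = (379 + 580) / 1580

p = 0.607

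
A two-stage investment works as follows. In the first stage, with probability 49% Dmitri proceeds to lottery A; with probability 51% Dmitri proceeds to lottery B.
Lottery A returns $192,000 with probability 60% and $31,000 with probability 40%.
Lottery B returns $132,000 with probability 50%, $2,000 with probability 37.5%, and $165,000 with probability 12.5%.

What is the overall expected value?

EV(A) = 0.6 × 192000 + 0.4 × 31000 = 115200 + 12400 = 127600
EV(B) = 0.5 × 132000 + 0.375 × 2000 + 0.125 × 165000 = 66000 + 750 + 20625 = 87375
Overall = 0.49 × 127600 + 0.51 × 87375 = 62524 + 44561.25 = 107085.25

$107,085.25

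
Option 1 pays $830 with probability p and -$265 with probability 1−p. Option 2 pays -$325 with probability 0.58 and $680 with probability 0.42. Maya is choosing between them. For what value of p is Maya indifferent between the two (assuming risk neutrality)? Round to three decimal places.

EV(Option 2) = 0.58 × (-325) + 0.42 × 680 = -188.5 + 285.6 = 97.1
p·830 + (1−p)·(-265) = 97.1
1095p − 265 = 97.1
p = (97.1 + 265) / 1095

p = 0.331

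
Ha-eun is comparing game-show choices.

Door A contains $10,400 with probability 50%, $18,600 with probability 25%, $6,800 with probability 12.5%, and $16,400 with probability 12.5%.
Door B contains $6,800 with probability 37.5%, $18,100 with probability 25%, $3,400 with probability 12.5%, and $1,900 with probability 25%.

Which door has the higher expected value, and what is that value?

Door A = 0.5 × 10400 + 0.25 × 18600 + 0.125 × 6800 + 0.125 × 16400 = 5200 + 4650 + 850 + 2050 = 12750
Door B = 0.375 × 6800 + 0.25 × 18100 + 0.125 × 3400 + 0.25 × 1900 = 2550 + 4525 + 425 + 475 = 7975

Door A ($12,750)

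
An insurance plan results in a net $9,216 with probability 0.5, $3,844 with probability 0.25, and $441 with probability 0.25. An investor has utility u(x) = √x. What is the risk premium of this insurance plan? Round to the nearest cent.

$952.69

E[u] = 0.5·√9216 + 0.25·√3844 + 0.25·√441 = 0.5·96 + 0.25·62 + 0.25·21 = 68.75
CE = (68.75)² = 4726.5625
Risk premium = EV − CE = 5679.25 − 4726.5625 = 952.6875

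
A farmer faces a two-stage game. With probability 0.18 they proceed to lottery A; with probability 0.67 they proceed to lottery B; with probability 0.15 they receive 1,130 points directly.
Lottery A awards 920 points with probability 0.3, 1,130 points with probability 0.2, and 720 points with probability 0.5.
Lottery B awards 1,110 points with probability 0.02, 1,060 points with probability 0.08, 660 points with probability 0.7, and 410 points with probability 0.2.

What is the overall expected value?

760.83 points

EV(A) = 0.3 × 920 + 0.2 × 1130 + 0.5 × 720 = 276 + 226 + 360 = 862
EV(B) = 0.02 × 1110 + 0.08 × 1060 + 0.7 × 660 + 0.2 × 410 = 22.2 + 84.8 + 462 + 82 = 651
Branch C: 1130 (certain)
Overall = 0.18 × 862 + 0.67 × 651 + 0.15 × 1130 = 155.16 + 436.17 + 169.5 = 760.83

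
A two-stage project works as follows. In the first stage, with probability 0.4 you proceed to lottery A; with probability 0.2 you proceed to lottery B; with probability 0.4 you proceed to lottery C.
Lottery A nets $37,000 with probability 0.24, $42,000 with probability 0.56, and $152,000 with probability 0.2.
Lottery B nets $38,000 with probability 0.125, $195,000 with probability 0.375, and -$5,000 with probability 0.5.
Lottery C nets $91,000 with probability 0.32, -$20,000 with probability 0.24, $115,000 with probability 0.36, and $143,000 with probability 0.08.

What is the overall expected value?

EV(A) = 0.24 × 37000 + 0.56 × 42000 + 0.2 × 152000 = 8880 + 23520 + 30400 = 62800
EV(B) = 0.125 × 38000 + 0.375 × 195000 + 0.5 × (-5000) = 4750 + 73125 − 2500 = 75375
EV(C) = 0.32 × 91000 + 0.24 × (-20000) + 0.36 × 115000 + 0.08 × 143000 = 29120 − 4800 + 41400 + 11440 = 77160
Overall = 0.4 × 62800 + 0.2 × 75375 + 0.4 × 77160 = 25120 + 15075 + 30864 = 71059

$71,059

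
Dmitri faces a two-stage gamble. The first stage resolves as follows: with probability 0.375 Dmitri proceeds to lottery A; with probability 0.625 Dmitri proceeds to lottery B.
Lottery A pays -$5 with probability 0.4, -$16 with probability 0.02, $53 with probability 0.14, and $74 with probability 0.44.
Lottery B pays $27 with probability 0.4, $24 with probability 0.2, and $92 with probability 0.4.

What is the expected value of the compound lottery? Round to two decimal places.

EV(A) = 0.4 × (-5) + 0.02 × (-16) + 0.14 × 53 + 0.44 × 74 = -2 − 0.32 + 7.42 + 32.56 = 37.66
EV(B) = 0.4 × 27 + 0.2 × 24 + 0.4 × 92 = 10.8 + 4.8 + 36.8 = 52.4
Overall = 0.375 × 37.66 + 0.625 × 52.4 = 14.1225 + 32.75 = 46.8725

$46.87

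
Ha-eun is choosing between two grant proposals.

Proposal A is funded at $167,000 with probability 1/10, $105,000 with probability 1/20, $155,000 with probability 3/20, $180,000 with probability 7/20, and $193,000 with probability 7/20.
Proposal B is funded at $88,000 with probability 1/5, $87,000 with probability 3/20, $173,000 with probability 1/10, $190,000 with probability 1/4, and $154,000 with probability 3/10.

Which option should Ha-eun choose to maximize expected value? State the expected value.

Proposal A = 1/10 × 167000 + 1/20 × 105000 + 3/20 × 155000 + 7/20 × 180000 + 7/20 × 193000 = 16700 + 5250 + 23250 + 63000 + 67550 = 175750
Proposal B = 1/5 × 88000 + 3/20 × 87000 + 1/10 × 173000 + 1/4 × 190000 + 3/10 × 154000 = 17600 + 13050 + 17300 + 47500 + 46200 = 141650

Proposal A ($175,750)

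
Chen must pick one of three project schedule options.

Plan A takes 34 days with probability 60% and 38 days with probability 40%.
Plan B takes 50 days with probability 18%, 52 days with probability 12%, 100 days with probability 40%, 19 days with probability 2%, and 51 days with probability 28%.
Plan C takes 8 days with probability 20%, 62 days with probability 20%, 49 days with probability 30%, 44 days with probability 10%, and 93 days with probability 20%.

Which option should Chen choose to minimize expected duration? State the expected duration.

Plan A (35.6 days)

Plan A = 0.6 × 34 + 0.4 × 38 = 20.4 + 15.2 = 35.6
Plan B = 0.18 × 50 + 0.12 × 52 + 0.4 × 100 + 0.02 × 19 + 0.28 × 51 = 9 + 6.24 + 40 + 0.38 + 14.28 = 69.9
Plan C = 0.2 × 8 + 0.2 × 62 + 0.3 × 49 + 0.1 × 44 + 0.2 × 93 = 1.6 + 12.4 + 14.7 + 4.4 + 18.6 = 51.7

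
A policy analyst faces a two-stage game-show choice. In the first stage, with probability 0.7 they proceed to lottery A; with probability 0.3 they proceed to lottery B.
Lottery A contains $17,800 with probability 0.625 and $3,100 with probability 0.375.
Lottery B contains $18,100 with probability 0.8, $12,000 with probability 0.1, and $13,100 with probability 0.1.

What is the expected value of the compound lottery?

EV(A) = 0.625 × 17800 + 0.375 × 3100 = 11125 + 1162.5 = 12287.5
EV(B) = 0.8 × 18100 + 0.1 × 12000 + 0.1 × 13100 = 14480 + 1200 + 1310 = 16990
Overall = 0.7 × 12287.5 + 0.3 × 16990 = 8601.25 + 5097 = 13698.25

$13,698.25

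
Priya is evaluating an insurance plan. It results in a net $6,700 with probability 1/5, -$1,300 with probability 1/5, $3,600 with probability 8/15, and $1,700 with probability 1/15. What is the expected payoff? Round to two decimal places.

EV = 1/5 × 6700 + 1/5 × (-1300) + 8/15 × 3600 + 1/15 × 1700 = 1340 − 260 + 1920 + 113.3333 = 3113.3333

$3,113.33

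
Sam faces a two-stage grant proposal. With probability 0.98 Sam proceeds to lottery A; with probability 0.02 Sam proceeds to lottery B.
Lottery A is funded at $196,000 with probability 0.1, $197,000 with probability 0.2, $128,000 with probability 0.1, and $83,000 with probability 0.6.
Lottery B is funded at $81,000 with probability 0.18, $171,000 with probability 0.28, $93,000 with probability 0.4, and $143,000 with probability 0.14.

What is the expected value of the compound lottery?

EV(A) = 0.1 × 196000 + 0.2 × 197000 + 0.1 × 128000 + 0.6 × 83000 = 19600 + 39400 + 12800 + 49800 = 121600
EV(B) = 0.18 × 81000 + 0.28 × 171000 + 0.4 × 93000 + 0.14 × 143000 = 14580 + 47880 + 37200 + 20020 = 119680
Overall = 0.98 × 121600 + 0.02 × 119680 = 119168 + 2393.6 = 121561.6

$121,561.60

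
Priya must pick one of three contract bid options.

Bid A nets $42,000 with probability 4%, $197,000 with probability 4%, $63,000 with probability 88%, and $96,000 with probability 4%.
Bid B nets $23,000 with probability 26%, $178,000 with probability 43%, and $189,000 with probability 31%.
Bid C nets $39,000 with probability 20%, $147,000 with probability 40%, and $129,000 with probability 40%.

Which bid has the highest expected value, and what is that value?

Bid A = 0.04 × 42000 + 0.04 × 197000 + 0.88 × 63000 + 0.04 × 96000 = 1680 + 7880 + 55440 + 3840 = 68840
Bid B = 0.26 × 23000 + 0.43 × 178000 + 0.31 × 189000 = 5980 + 76540 + 58590 = 141110
Bid C = 0.2 × 39000 + 0.4 × 147000 + 0.4 × 129000 = 7800 + 58800 + 51600 = 118200

Bid B ($141,110)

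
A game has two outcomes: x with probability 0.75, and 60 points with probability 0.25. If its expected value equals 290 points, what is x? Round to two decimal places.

0.75·x + 0.25·60 = 290
0.75·x = 290 − 15 = 275
x = 275 / 0.75 = 366.6667

x = 366.67 points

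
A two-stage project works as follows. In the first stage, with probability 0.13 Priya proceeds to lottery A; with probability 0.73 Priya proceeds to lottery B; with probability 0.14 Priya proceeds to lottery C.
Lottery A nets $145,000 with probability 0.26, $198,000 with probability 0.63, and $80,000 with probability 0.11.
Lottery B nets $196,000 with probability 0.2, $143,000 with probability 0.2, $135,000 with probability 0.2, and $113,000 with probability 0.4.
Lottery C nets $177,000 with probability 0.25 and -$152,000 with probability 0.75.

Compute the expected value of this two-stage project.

$114,696.20

EV(A) = 0.26 × 145000 + 0.63 × 198000 + 0.11 × 80000 = 37700 + 124740 + 8800 = 171240
EV(B) = 0.2 × 196000 + 0.2 × 143000 + 0.2 × 135000 + 0.4 × 113000 = 39200 + 28600 + 27000 + 45200 = 140000
EV(C) = 0.25 × 177000 + 0.75 × (-152000) = 44250 − 114000 = -69750
Overall = 0.13 × 171240 + 0.73 × 140000 + 0.14 × (-69750) = 22261.2 + 102200 − 9765 = 114696.2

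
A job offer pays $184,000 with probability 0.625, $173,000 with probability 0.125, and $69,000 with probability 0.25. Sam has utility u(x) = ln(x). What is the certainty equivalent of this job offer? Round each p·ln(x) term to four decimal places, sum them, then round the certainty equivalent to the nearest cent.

$142,885.66

E[u] = 0.625·ln(184000) + 0.125·ln(173000) + 0.25·ln(69000) = 7.5767 + 1.5076 + 2.7855 = 11.8698
CE = e^11.8698 ≈ 142885.66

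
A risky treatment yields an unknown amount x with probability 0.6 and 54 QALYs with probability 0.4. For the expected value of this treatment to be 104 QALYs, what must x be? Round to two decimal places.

x = 137.33 QALYs

0.6·x + 0.4·54 = 104
0.6·x = 104 − 21.6 = 82.4
x = 82.4 / 0.6 = 137.3333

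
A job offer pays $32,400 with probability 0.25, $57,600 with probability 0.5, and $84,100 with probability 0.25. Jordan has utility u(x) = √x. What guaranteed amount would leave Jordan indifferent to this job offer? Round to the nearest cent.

E[u] = 0.25·√32400 + 0.5·√57600 + 0.25·√84100 = 0.25·180 + 0.5·240 + 0.25·290 = 237.5
CE = (237.5)² = 56406.25

$56,406.25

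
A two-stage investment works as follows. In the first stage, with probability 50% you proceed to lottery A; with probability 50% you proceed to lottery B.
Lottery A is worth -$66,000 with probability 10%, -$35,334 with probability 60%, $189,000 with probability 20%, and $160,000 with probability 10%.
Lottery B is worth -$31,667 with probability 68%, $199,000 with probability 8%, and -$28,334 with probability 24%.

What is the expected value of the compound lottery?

$6,792.94

EV(A) = 0.1 × (-66000) + 0.6 × (-35334) + 0.2 × 189000 + 0.1 × 160000 = -6600 − 21200.4 + 37800 + 16000 = 25999.6
EV(B) = 0.68 × (-31667) + 0.08 × 199000 + 0.24 × (-28334) = -21533.56 + 15920 − 6800.16 = -12413.72
Overall = 0.5 × 25999.6 + 0.5 × (-12413.72) = 12999.8 − 6206.86 = 6792.94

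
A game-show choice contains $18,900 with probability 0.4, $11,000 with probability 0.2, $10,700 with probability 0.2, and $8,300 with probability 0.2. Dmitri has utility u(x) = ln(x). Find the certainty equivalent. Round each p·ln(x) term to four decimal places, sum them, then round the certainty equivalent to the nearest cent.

$12,839.74

E[u] = 0.4·ln(18900) + 0.2·ln(11000) + 0.2·ln(10700) + 0.2·ln(8300) = 3.9388 + 1.8611 + 1.8556 + 1.8048 = 9.4603
CE = e^9.4603 ≈ 12839.74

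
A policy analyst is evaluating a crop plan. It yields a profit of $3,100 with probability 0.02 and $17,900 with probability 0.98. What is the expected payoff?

$17,604

EV = 0.02 × 3100 + 0.98 × 17900 = 62 + 17542 = 17604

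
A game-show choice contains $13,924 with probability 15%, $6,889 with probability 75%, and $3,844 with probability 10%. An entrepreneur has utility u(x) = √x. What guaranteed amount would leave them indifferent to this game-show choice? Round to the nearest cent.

$7,421.82

E[u] = 0.15·√13924 + 0.75·√6889 + 0.1·√3844 = 0.15·118 + 0.75·83 + 0.1·62 = 86.15
CE = (86.15)² = 7421.8225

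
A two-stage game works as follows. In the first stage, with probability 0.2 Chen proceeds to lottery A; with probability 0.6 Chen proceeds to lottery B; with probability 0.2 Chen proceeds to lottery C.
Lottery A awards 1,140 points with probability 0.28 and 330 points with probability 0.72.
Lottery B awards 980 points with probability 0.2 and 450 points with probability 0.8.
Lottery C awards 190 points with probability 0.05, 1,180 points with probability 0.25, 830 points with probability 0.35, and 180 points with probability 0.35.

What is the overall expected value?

576.56 points

EV(A) = 0.28 × 1140 + 0.72 × 330 = 319.2 + 237.6 = 556.8
EV(B) = 0.2 × 980 + 0.8 × 450 = 196 + 360 = 556
EV(C) = 0.05 × 190 + 0.25 × 1180 + 0.35 × 830 + 0.35 × 180 = 9.5 + 295 + 290.5 + 63 = 658
Overall = 0.2 × 556.8 + 0.6 × 556 + 0.2 × 658 = 111.36 + 333.6 + 131.6 = 576.56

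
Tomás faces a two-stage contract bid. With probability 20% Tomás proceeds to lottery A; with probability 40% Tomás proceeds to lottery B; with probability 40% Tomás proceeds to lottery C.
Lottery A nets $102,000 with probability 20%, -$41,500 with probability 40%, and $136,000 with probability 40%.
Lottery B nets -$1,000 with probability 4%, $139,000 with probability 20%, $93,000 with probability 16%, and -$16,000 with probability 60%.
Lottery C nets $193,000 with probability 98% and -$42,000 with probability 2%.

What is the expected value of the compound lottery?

EV(A) = 0.2 × 102000 + 0.4 × (-41500) + 0.4 × 136000 = 20400 − 16600 + 54400 = 58200
EV(B) = 0.04 × (-1000) + 0.2 × 139000 + 0.16 × 93000 + 0.6 × (-16000) = -40 + 27800 + 14880 − 9600 = 33040
EV(C) = 0.98 × 193000 + 0.02 × (-42000) = 189140 − 840 = 188300
Overall = 0.2 × 58200 + 0.4 × 33040 + 0.4 × 188300 = 11640 + 13216 + 75320 = 100176

$100,176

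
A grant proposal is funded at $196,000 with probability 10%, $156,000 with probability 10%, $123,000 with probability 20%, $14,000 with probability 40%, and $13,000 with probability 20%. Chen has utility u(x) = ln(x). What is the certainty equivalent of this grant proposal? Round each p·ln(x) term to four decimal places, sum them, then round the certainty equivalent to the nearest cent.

$35,298.65

E[u] = 0.1·ln(196000) + 0.1·ln(156000) + 0.2·ln(123000) + 0.4·ln(14000) + 0.2·ln(13000) = 1.2186 + 1.1958 + 2.3440 + 3.8187 + 1.8945 = 10.4716
CE = e^10.4716 ≈ 35298.65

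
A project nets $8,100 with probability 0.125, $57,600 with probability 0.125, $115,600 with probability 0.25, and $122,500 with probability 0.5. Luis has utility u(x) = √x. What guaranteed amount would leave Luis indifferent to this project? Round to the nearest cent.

E[u] = 0.125·√8100 + 0.125·√57600 + 0.25·√115600 + 0.5·√122500 = 0.125·90 + 0.125·240 + 0.25·340 + 0.5·350 = 301.25
CE = (301.25)² = 90751.5625

$90,751.56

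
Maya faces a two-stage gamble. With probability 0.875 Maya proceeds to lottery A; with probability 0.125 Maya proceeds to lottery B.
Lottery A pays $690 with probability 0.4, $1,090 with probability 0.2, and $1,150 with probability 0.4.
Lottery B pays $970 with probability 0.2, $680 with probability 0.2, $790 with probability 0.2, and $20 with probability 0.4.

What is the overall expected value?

EV(A) = 0.4 × 690 + 0.2 × 1090 + 0.4 × 1150 = 276 + 218 + 460 = 954
EV(B) = 0.2 × 970 + 0.2 × 680 + 0.2 × 790 + 0.4 × 20 = 194 + 136 + 158 + 8 = 496
Overall = 0.875 × 954 + 0.125 × 496 = 834.75 + 62 = 896.75

$896.75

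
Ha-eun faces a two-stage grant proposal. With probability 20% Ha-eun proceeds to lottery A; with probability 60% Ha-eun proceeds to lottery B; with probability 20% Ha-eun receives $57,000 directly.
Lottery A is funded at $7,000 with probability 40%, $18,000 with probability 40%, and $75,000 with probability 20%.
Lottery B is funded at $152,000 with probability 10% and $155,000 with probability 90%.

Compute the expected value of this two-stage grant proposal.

EV(A) = 0.4 × 7000 + 0.4 × 18000 + 0.2 × 75000 = 2800 + 7200 + 15000 = 25000
EV(B) = 0.1 × 152000 + 0.9 × 155000 = 15200 + 139500 = 154700
Branch C: 57000 (certain)
Overall = 0.2 × 25000 + 0.6 × 154700 + 0.2 × 57000 = 5000 + 92820 + 11400 = 109220

$109,220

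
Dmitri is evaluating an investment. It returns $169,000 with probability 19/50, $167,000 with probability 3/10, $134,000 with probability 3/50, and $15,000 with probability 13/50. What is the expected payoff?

$126,260

EV = 19/50 × 169000 + 3/10 × 167000 + 3/50 × 134000 + 13/50 × 15000 = 64220 + 50100 + 8040 + 3900 = 126260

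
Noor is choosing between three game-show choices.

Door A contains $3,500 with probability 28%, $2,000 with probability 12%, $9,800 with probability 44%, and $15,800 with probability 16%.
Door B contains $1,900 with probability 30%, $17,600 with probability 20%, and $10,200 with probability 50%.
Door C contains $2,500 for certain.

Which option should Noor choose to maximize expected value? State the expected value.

Door A = 0.28 × 3500 + 0.12 × 2000 + 0.44 × 9800 + 0.16 × 15800 = 980 + 240 + 4312 + 2528 = 8060
Door B = 0.3 × 1900 + 0.2 × 17600 + 0.5 × 10200 = 570 + 3520 + 5100 = 9190
Door C: 2500 (certain)

Door B ($9,190)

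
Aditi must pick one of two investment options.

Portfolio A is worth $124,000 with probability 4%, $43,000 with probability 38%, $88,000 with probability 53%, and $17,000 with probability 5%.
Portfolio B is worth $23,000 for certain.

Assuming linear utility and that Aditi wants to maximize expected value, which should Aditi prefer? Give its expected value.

Portfolio A = 0.04 × 124000 + 0.38 × 43000 + 0.53 × 88000 + 0.05 × 17000 = 4960 + 16340 + 46640 + 850 = 68790
Portfolio B: 23000 (certain)

Portfolio A ($68,790)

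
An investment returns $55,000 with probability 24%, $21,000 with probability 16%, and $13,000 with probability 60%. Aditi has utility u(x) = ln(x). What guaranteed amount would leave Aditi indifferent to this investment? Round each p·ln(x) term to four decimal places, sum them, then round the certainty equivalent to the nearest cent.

E[u] = 0.24·ln(55000) + 0.16·ln(21000) + 0.6·ln(13000) = 2.6196 + 1.5924 + 5.6836 = 9.8956
CE = e^9.8956 ≈ 19842.87

$19,842.87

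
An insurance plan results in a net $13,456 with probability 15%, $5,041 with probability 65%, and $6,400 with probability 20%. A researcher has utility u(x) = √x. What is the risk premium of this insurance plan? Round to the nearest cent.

E[u] = 0.15·√13456 + 0.65·√5041 + 0.2·√6400 = 0.15·116 + 0.65·71 + 0.2·80 = 79.55
CE = (79.55)² = 6328.2025
Risk premium = EV − CE = 6575.05 − 6328.2025 = 246.8475

$246.85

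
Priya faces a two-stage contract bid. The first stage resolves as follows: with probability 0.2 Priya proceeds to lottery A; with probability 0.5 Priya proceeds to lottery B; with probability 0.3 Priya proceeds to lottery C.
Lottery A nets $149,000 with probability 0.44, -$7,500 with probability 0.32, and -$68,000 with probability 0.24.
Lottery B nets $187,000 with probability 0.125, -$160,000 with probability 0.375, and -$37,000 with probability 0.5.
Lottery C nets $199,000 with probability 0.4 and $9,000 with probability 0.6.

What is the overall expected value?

$7,305.50

EV(A) = 0.44 × 149000 + 0.32 × (-7500) + 0.24 × (-68000) = 65560 − 2400 − 16320 = 46840
EV(B) = 0.125 × 187000 + 0.375 × (-160000) + 0.5 × (-37000) = 23375 − 60000 − 18500 = -55125
EV(C) = 0.4 × 199000 + 0.6 × 9000 = 79600 + 5400 = 85000
Overall = 0.2 × 46840 + 0.5 × (-55125) + 0.3 × 85000 = 9368 − 27562.5 + 25500 = 7305.5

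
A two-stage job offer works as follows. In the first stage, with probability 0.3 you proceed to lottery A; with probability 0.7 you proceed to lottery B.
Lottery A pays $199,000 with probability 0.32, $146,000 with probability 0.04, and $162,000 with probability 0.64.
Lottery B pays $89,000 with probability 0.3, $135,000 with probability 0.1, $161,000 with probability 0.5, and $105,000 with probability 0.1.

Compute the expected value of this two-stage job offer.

EV(A) = 0.32 × 199000 + 0.04 × 146000 + 0.64 × 162000 = 63680 + 5840 + 103680 = 173200
EV(B) = 0.3 × 89000 + 0.1 × 135000 + 0.5 × 161000 + 0.1 × 105000 = 26700 + 13500 + 80500 + 10500 = 131200
Overall = 0.3 × 173200 + 0.7 × 131200 = 51960 + 91840 = 143800

$143,800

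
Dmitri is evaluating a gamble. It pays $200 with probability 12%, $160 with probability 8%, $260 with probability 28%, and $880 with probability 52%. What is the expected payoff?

EV = 0.12 × 200 + 0.08 × 160 + 0.28 × 260 + 0.52 × 880 = 24 + 12.8 + 72.8 + 457.6 = 567.2

$567.20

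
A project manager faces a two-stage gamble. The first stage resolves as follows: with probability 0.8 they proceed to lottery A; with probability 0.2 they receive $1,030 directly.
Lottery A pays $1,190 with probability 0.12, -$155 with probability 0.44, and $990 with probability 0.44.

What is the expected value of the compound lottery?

$614.16

EV(A) = 0.12 × 1190 + 0.44 × (-155) + 0.44 × 990 = 142.8 − 68.2 + 435.6 = 510.2
Branch B: 1030 (certain)
Overall = 0.8 × 510.2 + 0.2 × 1030 = 408.16 + 206 = 614.16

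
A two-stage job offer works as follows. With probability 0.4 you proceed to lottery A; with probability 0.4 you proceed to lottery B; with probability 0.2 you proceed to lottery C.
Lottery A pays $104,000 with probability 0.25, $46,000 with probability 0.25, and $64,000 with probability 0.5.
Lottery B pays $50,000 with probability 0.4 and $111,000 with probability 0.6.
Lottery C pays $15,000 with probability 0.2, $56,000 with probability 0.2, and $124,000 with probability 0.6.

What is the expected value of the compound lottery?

$80,160

EV(A) = 0.25 × 104000 + 0.25 × 46000 + 0.5 × 64000 = 26000 + 11500 + 32000 = 69500
EV(B) = 0.4 × 50000 + 0.6 × 111000 = 20000 + 66600 = 86600
EV(C) = 0.2 × 15000 + 0.2 × 56000 + 0.6 × 124000 = 3000 + 11200 + 74400 = 88600
Overall = 0.4 × 69500 + 0.4 × 86600 + 0.2 × 88600 = 27800 + 34640 + 17720 = 80160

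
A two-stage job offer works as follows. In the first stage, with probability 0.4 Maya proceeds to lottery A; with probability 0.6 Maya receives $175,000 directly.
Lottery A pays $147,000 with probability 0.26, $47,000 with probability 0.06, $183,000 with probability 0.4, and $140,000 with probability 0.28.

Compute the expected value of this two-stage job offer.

$166,376

EV(A) = 0.26 × 147000 + 0.06 × 47000 + 0.4 × 183000 + 0.28 × 140000 = 38220 + 2820 + 73200 + 39200 = 153440
Branch B: 175000 (certain)
Overall = 0.4 × 153440 + 0.6 × 175000 = 61376 + 105000 = 166376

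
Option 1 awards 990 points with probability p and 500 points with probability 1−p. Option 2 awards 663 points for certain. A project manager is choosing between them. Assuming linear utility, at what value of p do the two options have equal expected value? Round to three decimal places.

p·990 + (1−p)·500 = 663
490p + 500 = 663
p = (663 − 500) / 490

p = 0.333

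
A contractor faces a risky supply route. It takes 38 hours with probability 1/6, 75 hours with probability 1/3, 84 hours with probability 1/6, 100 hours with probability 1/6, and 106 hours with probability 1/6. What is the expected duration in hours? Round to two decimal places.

EV = 1/6 × 38 + 1/3 × 75 + 1/6 × 84 + 1/6 × 100 + 1/6 × 106 = 6.3333 + 25 + 14 + 16.6667 + 17.6667 = 79.6667

79.67 hours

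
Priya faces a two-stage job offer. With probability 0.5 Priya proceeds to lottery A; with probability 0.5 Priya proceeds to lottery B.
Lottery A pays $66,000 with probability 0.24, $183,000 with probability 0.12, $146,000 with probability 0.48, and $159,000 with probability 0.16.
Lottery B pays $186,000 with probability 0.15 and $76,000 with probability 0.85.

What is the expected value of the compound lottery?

EV(A) = 0.24 × 66000 + 0.12 × 183000 + 0.48 × 146000 + 0.16 × 159000 = 15840 + 21960 + 70080 + 25440 = 133320
EV(B) = 0.15 × 186000 + 0.85 × 76000 = 27900 + 64600 = 92500
Overall = 0.5 × 133320 + 0.5 × 92500 = 66660 + 46250 = 112910

$112,910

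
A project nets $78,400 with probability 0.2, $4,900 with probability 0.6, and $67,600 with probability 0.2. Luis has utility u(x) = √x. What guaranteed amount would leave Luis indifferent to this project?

$22,500

E[u] = 0.2·√78400 + 0.6·√4900 + 0.2·√67600 = 0.2·280 + 0.6·70 + 0.2·260 = 150
CE = (150)² = 22500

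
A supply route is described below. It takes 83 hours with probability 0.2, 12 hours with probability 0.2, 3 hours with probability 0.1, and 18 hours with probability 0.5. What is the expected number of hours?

28.3 hours

EV = 0.2 × 83 + 0.2 × 12 + 0.1 × 3 + 0.5 × 18 = 16.6 + 2.4 + 0.3 + 9 = 28.3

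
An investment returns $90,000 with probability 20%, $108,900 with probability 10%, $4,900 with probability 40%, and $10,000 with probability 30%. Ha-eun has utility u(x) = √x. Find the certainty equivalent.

E[u] = 0.2·√90000 + 0.1·√108900 + 0.4·√4900 + 0.3·√10000 = 0.2·300 + 0.1·330 + 0.4·70 + 0.3·100 = 151
CE = (151)² = 22801

$22,801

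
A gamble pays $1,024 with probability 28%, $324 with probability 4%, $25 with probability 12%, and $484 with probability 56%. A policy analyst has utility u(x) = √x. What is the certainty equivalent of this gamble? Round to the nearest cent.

$510.76

E[u] = 0.28·√1024 + 0.04·√324 + 0.12·√25 + 0.56·√484 = 0.28·32 + 0.04·18 + 0.12·5 + 0.56·22 = 22.6
CE = (22.6)² = 510.76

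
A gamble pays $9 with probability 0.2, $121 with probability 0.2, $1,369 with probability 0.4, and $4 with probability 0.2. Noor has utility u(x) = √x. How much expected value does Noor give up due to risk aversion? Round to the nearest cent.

$250.40

E[u] = 0.2·√9 + 0.2·√121 + 0.4·√1369 + 0.2·√4 = 0.2·3 + 0.2·11 + 0.4·37 + 0.2·2 = 18
CE = (18)² = 324
Risk premium = EV − CE = 574.4 − 324 = 250.4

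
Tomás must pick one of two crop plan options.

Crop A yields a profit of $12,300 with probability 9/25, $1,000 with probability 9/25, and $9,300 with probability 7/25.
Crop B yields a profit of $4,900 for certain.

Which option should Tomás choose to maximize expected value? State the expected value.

Crop A = 9/25 × 12300 + 9/25 × 1000 + 7/25 × 9300 = 4428 + 360 + 2604 = 7392
Crop B: 4900 (certain)

Crop A ($7,392)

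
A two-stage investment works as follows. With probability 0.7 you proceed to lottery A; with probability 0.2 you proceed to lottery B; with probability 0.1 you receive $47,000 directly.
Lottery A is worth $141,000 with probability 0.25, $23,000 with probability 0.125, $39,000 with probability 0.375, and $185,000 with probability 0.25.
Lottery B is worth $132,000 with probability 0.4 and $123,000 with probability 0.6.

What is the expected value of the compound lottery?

EV(A) = 0.25 × 141000 + 0.125 × 23000 + 0.375 × 39000 + 0.25 × 185000 = 35250 + 2875 + 14625 + 46250 = 99000
EV(B) = 0.4 × 132000 + 0.6 × 123000 = 52800 + 73800 = 126600
Branch C: 47000 (certain)
Overall = 0.7 × 99000 + 0.2 × 126600 + 0.1 × 47000 = 69300 + 25320 + 4700 = 99320

$99,320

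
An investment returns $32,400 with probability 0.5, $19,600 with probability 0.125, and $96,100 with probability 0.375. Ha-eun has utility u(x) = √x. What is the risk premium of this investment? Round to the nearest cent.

$4,623.44

E[u] = 0.5·√32400 + 0.125·√19600 + 0.375·√96100 = 0.5·180 + 0.125·140 + 0.375·310 = 223.75
CE = (223.75)² = 50064.0625
Risk premium = EV − CE = 54687.5 − 50064.0625 = 4623.4375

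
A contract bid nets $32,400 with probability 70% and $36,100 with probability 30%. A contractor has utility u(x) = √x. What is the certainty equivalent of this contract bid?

$33,489

E[u] = 0.7·√32400 + 0.3·√36100 = 0.7·180 + 0.3·190 = 183
CE = (183)² = 33489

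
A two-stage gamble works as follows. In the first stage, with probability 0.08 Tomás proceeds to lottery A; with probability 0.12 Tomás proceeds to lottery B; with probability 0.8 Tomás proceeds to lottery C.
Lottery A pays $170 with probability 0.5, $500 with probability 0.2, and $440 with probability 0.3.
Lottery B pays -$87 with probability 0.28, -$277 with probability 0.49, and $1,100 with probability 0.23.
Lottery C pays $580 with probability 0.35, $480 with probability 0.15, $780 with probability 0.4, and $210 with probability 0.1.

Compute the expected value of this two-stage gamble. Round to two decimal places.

EV(A) = 0.5 × 170 + 0.2 × 500 + 0.3 × 440 = 85 + 100 + 132 = 317
EV(B) = 0.28 × (-87) + 0.49 × (-277) + 0.23 × 1100 = -24.36 − 135.73 + 253 = 92.91
EV(C) = 0.35 × 580 + 0.15 × 480 + 0.4 × 780 + 0.1 × 210 = 203 + 72 + 312 + 21 = 608
Overall = 0.08 × 317 + 0.12 × 92.91 + 0.8 × 608 = 25.36 + 11.1492 + 486.4 = 522.9092

$522.91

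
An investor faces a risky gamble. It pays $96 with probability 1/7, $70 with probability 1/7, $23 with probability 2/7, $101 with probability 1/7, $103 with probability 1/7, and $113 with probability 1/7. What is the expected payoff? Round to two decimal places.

EV = 1/7 × 96 + 1/7 × 70 + 2/7 × 23 + 1/7 × 101 + 1/7 × 103 + 1/7 × 113 = 13.7143 + 10 + 6.5714 + 14.4286 + 14.7143 + 16.1429 = 75.5714

$75.57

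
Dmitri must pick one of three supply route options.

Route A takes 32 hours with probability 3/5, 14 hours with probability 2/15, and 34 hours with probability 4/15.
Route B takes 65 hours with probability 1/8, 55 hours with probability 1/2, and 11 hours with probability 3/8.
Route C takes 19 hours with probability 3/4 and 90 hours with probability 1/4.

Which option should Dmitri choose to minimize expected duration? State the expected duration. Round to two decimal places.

Route A = 3/5 × 32 + 2/15 × 14 + 4/15 × 34 = 19.2 + 1.8667 + 9.0667 = 30.1333
Route B = 1/8 × 65 + 1/2 × 55 + 3/8 × 11 = 8.125 + 27.5 + 4.125 = 39.75
Route C = 3/4 × 19 + 1/4 × 90 = 14.25 + 22.5 = 36.75

Route A (30.13 hours)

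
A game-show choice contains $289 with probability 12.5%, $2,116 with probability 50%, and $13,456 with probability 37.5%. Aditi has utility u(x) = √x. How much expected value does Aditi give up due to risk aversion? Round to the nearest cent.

E[u] = 0.125·√289 + 0.5·√2116 + 0.375·√13456 = 0.125·17 + 0.5·46 + 0.375·116 = 68.625
CE = (68.625)² = 4709.390625
Risk premium = EV − CE = 6140.125 − 4709.390625 = 1430.734375

$1,430.73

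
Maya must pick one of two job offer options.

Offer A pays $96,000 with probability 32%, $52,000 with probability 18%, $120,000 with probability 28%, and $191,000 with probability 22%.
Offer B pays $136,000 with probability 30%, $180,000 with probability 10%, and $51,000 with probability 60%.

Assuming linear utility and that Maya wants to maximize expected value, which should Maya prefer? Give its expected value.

Offer A ($115,700)

Offer A = 0.32 × 96000 + 0.18 × 52000 + 0.28 × 120000 + 0.22 × 191000 = 30720 + 9360 + 33600 + 42020 = 115700
Offer B = 0.3 × 136000 + 0.1 × 180000 + 0.6 × 51000 = 40800 + 18000 + 30600 = 89400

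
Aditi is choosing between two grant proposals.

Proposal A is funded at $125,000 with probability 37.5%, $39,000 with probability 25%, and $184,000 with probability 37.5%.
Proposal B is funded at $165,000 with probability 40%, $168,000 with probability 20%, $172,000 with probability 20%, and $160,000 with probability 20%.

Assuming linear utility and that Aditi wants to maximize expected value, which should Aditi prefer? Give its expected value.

Proposal B ($166,000)

Proposal A = 0.375 × 125000 + 0.25 × 39000 + 0.375 × 184000 = 46875 + 9750 + 69000 = 125625
Proposal B = 0.4 × 165000 + 0.2 × 168000 + 0.2 × 172000 + 0.2 × 160000 = 66000 + 33600 + 34400 + 32000 = 166000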